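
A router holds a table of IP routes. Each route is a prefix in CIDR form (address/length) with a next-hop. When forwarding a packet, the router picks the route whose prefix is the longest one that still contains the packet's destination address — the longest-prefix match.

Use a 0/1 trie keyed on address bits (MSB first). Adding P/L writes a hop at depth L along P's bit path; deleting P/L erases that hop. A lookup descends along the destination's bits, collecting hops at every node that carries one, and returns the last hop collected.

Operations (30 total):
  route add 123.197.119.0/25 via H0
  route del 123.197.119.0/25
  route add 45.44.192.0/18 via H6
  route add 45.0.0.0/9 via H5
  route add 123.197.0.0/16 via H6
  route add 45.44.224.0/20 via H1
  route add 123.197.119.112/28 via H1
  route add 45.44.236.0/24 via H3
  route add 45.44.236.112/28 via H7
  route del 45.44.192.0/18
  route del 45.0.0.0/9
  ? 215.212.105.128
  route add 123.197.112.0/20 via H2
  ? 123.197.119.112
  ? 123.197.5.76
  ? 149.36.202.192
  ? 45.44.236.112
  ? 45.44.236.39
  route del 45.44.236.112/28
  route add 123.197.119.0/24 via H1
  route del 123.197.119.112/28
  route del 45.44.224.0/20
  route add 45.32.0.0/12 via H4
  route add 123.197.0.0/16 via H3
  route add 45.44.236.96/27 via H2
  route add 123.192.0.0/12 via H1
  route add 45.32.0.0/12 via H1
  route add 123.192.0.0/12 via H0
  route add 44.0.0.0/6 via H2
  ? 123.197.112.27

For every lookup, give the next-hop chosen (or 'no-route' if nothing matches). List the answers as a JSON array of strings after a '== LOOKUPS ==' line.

Trace:
  add 123.197.119.0/25 -> H0 at depth 25
  del 123.197.119.0/25 (clear depth 25)
  add 45.44.192.0/18 -> H6 at depth 18
  add 45.0.0.0/9 -> H5 at depth 9
  add 123.197.0.0/16 -> H6 at depth 16
  add 45.44.224.0/20 -> H1 at depth 20
  add 123.197.119.112/28 -> H1 at depth 28
  add 45.44.236.0/24 -> H3 at depth 24
  add 45.44.236.112/28 -> H7 at depth 28
  del 45.44.192.0/18 (clear depth 18)
  del 45.0.0.0/9 (clear depth 9)
  ? 215.212.105.128  path d0:-  best=no-route
  add 123.197.112.0/20 -> H2 at depth 20
  ? 123.197.119.112  path d0:-→d1:-→d2:-→d3:-→d4:-→d5:-→d6:-→d7:-→d8:-→d9:-→d10:-→d11:-→d12:-→d13:-→d14:-→d15:-→d16:H6→d17:-→d18:-→d19:-→d20:H2→d21:-→d22:-→d23:-→d24:-→d25:-→d26:-→d27:-→d28:H1  best=H1
  ? 123.197.5.76  path d0:-→d1:-→d2:-→d3:-→d4:-→d5:-→d6:-→d7:-→d8:-→d9:-→d10:-→d11:-→d12:-→d13:-→d14:-→d15:-→d16:H6→d17:-  best=H6
  ? 149.36.202.192  path d0:-  best=no-route
  ? 45.44.236.112  path d0:-→d1:-→d2:-→d3:-→d4:-→d5:-→d6:-→d7:-→d8:-→d9:-→d10:-→d11:-→d12:-→d13:-→d14:-→d15:-→d16:-→d17:-→d18:-→d19:-→d20:H1→d21:-→d22:-→d23:-→d24:H3→d25:-→d26:-→d27:-→d28:H7  best=H7
  ? 45.44.236.39  path d0:-→d1:-→d2:-→d3:-→d4:-→d5:-→d6:-→d7:-→d8:-→d9:-→d10:-→d11:-→d12:-→d13:-→d14:-→d15:-→d16:-→d17:-→d18:-→d19:-→d20:H1→d21:-→d22:-→d23:-→d24:H3→d25:-  best=H3
  del 45.44.236.112/28 (clear depth 28)
  add 123.197.119.0/24 -> H1 at depth 24
  del 123.197.119.112/28 (clear depth 28)
  del 45.44.224.0/20 (clear depth 20)
  add 45.32.0.0/12 -> H4 at depth 12
  add 123.197.0.0/16 -> H3 at depth 16
  add 45.44.236.96/27 -> H2 at depth 27
  add 123.192.0.0/12 -> H1 at depth 12
  add 45.32.0.0/12 -> H1 at depth 12
  add 123.192.0.0/12 -> H0 at depth 12
  add 44.0.0.0/6 -> H2 at depth 6
  ? 123.197.112.27  path d0:-→d1:-→d2:-→d3:-→d4:-→d5:-→d6:-→d7:-→d8:-→d9:-→d10:-→d11:-→d12:H0→d13:-→d14:-→d15:-→d16:H3→d17:-→d18:-→d19:-→d20:H2→d21:-  best=H2

== LOOKUPS ==
["no-route","H1","H6","no-route","H7","H3","H2"]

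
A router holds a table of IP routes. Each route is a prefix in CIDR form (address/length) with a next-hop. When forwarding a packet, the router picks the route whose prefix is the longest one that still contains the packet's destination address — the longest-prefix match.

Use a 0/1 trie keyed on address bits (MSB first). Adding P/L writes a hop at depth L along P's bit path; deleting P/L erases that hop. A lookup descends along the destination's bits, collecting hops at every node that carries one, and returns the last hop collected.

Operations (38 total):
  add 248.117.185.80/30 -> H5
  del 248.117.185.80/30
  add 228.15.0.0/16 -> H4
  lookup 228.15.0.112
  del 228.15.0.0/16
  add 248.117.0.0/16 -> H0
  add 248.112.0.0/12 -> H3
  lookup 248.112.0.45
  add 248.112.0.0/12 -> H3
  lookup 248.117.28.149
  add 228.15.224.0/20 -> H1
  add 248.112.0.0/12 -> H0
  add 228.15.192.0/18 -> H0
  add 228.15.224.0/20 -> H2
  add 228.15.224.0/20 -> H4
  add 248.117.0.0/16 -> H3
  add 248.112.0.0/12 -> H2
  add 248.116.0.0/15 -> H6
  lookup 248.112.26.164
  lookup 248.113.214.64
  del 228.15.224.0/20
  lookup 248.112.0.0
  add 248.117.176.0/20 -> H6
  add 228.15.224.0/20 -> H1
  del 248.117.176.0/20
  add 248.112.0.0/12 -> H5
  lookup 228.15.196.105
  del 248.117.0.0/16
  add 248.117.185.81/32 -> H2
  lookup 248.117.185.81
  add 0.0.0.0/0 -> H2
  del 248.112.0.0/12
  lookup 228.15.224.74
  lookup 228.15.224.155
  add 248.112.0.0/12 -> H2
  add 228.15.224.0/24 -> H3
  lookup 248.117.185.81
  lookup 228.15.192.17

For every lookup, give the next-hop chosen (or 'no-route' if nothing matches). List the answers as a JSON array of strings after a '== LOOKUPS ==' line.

Apply in order:
  + 248.117.185.80/30 (H5) depth=30
  del 248.117.185.80/30 (clear depth 30)
  + 228.15.0.0/16 (H4) depth=16
  ? 228.15.0.112  path d0:-→d1:-→d2:-→d3:-→d4:-→d5:-→d6:-→d7:-→d8:-→d9:-→d10:-→d11:-→d12:-→d13:-→d14:-→d15:-→d16:H4  best=H4
  del 228.15.0.0/16 (clear depth 16)
  + 248.117.0.0/16 (H0) depth=16
  + 248.112.0.0/12 (H3) depth=12
  ? 248.112.0.45  path d0:-→d1:-→d2:-→d3:-→d4:-→d5:-→d6:-→d7:-→d8:-→d9:-→d10:-→d11:-→d12:H3→d13:-  best=H3
  + 248.112.0.0/12 (H3) depth=12
  ? 248.117.28.149  path d0:-→d1:-→d2:-→d3:-→d4:-→d5:-→d6:-→d7:-→d8:-→d9:-→d10:-→d11:-→d12:H3→d13:-→d14:-→d15:-→d16:H0  best=H0
  + 228.15.224.0/20 (H1) depth=20
  + 248.112.0.0/12 (H0) depth=12
  + 228.15.192.0/18 (H0) depth=18
  + 228.15.224.0/20 (H2) depth=20
  + 228.15.224.0/20 (H4) depth=20
  + 248.117.0.0/16 (H3) depth=16
  + 248.112.0.0/12 (H2) depth=12
  + 248.116.0.0/15 (H6) depth=15
  ? 248.112.26.164  path d0:-→d1:-→d2:-→d3:-→d4:-→d5:-→d6:-→d7:-→d8:-→d9:-→d10:-→d11:-→d12:H2→d13:-  best=H2
  ? 248.113.214.64  path d0:-→d1:-→d2:-→d3:-→d4:-→d5:-→d6:-→d7:-→d8:-→d9:-→d10:-→d11:-→d12:H2→d13:-  best=H2
  del 228.15.224.0/20 (clear depth 20)
  ? 248.112.0.0  path d0:-→d1:-→d2:-→d3:-→d4:-→d5:-→d6:-→d7:-→d8:-→d9:-→d10:-→d11:-→d12:H2→d13:-  best=H2
  + 248.117.176.0/20 (H6) depth=20
  + 228.15.224.0/20 (H1) depth=20
  del 248.117.176.0/20 (clear depth 20)
  + 248.112.0.0/12 (H5) depth=12
  ? 228.15.196.105  path d0:-→d1:-→d2:-→d3:-→d4:-→d5:-→d6:-→d7:-→d8:-→d9:-→d10:-→d11:-→d12:-→d13:-→d14:-→d15:-→d16:-→d17:-→d18:H0  best=H0
  del 248.117.0.0/16 (clear depth 16)
  + 248.117.185.81/32 (H2) depth=32
  ? 248.117.185.81  path d0:-→d1:-→d2:-→d3:-→d4:-→d5:-→d6:-→d7:-→d8:-→d9:-→d10:-→d11:-→d12:H5→d13:-→d14:-→d15:H6→d16:-→d17:-→d18:-→d19:-→d20:-→d21:-→d22:-→d23:-→d24:-→d25:-→d26:-→d27:-→d28:-→d29:-→d30:-→d31:-→d32:H2  best=H2
  + 0.0.0.0/0 (H2) depth=0
  del 248.112.0.0/12 (clear depth 12)
  ? 228.15.224.74  path d0:H2→d1:-→d2:-→d3:-→d4:-→d5:-→d6:-→d7:-→d8:-→d9:-→d10:-→d11:-→d12:-→d13:-→d14:-→d15:-→d16:-→d17:-→d18:H0→d19:-→d20:H1  best=H1
  ? 228.15.224.155  path d0:H2→d1:-→d2:-→d3:-→d4:-→d5:-→d6:-→d7:-→d8:-→d9:-→d10:-→d11:-→d12:-→d13:-→d14:-→d15:-→d16:-→d17:-→d18:H0→d19:-→d20:H1  best=H1
  + 248.112.0.0/12 (H2) depth=12
  + 228.15.224.0/24 (H3) depth=24
  ? 248.117.185.81  path d0:H2→d1:-→d2:-→d3:-→d4:-→d5:-→d6:-→d7:-→d8:-→d9:-→d10:-→d11:-→d12:H2→d13:-→d14:-→d15:H6→d16:-→d17:-→d18:-→d19:-→d20:-→d21:-→d22:-→d23:-→d24:-→d25:-→d26:-→d27:-→d28:-→d29:-→d30:-→d31:-→d32:H2  best=H2
  ? 228.15.192.17  path d0:H2→d1:-→d2:-→d3:-→d4:-→d5:-→d6:-→d7:-→d8:-→d9:-→d10:-→d11:-→d12:-→d13:-→d14:-→d15:-→d16:-→d17:-→d18:H0  best=H0

== LOOKUPS ==
["H4","H3","H0","H2","H2","H2","H0","H2","H1","H1","H2","H0"]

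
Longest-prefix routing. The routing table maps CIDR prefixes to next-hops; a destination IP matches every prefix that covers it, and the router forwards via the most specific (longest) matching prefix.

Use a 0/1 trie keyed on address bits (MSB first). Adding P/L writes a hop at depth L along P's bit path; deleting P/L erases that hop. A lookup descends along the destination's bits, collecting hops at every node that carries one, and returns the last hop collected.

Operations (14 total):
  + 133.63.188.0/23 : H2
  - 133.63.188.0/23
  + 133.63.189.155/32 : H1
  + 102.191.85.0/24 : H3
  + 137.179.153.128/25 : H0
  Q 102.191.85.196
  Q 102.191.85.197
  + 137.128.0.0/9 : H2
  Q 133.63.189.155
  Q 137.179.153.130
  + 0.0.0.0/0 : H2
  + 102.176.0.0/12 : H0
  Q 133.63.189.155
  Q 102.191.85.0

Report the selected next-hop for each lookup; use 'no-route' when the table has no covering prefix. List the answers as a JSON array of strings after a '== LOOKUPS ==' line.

Process each operation:
  + 133.63.188.0/23 (H2) depth=23
  - 133.63.188.0/23 clear@23
  + 133.63.189.155/32 (H1) depth=32
  + 102.191.85.0/24 (H3) depth=24
  + 137.179.153.128/25 (H0) depth=25
  ? 102.191.85.196  path d0:-→d1:-→d2:-→d3:-→d4:-→d5:-→d6:-→d7:-→d8:-→d9:-→d10:-→d11:-→d12:-→d13:-→d14:-→d15:-→d16:-→d17:-→d18:-→d19:-→d20:-→d21:-→d22:-→d23:-→d24:H3  best=H3
  ? 102.191.85.197  path d0:-→d1:-→d2:-→d3:-→d4:-→d5:-→d6:-→d7:-→d8:-→d9:-→d10:-→d11:-→d12:-→d13:-→d14:-→d15:-→d16:-→d17:-→d18:-→d19:-→d20:-→d21:-→d22:-→d23:-→d24:H3  best=H3
  + 137.128.0.0/9 (H2) depth=9
  ? 133.63.189.155  path d0:-→d1:-→d2:-→d3:-→d4:-→d5:-→d6:-→d7:-→d8:-→d9:-→d10:-→d11:-→d12:-→d13:-→d14:-→d15:-→d16:-→d17:-→d18:-→d19:-→d20:-→d21:-→d22:-→d23:-→d24:-→d25:-→d26:-→d27:-→d28:-→d29:-→d30:-→d31:-→d32:H1  best=H1
  ? 137.179.153.130  path d0:-→d1:-→d2:-→d3:-→d4:-→d5:-→d6:-→d7:-→d8:-→d9:H2→d10:-→d11:-→d12:-→d13:-→d14:-→d15:-→d16:-→d17:-→d18:-→d19:-→d20:-→d21:-→d22:-→d23:-→d24:-→d25:H0  best=H0
  + 0.0.0.0/0 (H2) depth=0
  + 102.176.0.0/12 (H0) depth=12
  ? 133.63.189.155  path d0:H2→d1:-→d2:-→d3:-→d4:-→d5:-→d6:-→d7:-→d8:-→d9:-→d10:-→d11:-→d12:-→d13:-→d14:-→d15:-→d16:-→d17:-→d18:-→d19:-→d20:-→d21:-→d22:-→d23:-→d24:-→d25:-→d26:-→d27:-→d28:-→d29:-→d30:-→d31:-→d32:H1  best=H1
  ? 102.191.85.0  path d0:H2→d1:-→d2:-→d3:-→d4:-→d5:-→d6:-→d7:-→d8:-→d9:-→d10:-→d11:-→d12:H0→d13:-→d14:-→d15:-→d16:-→d17:-→d18:-→d19:-→d20:-→d21:-→d22:-→d23:-→d24:H3  best=H3

== LOOKUPS ==
["H3","H3","H1","H0","H1","H3"]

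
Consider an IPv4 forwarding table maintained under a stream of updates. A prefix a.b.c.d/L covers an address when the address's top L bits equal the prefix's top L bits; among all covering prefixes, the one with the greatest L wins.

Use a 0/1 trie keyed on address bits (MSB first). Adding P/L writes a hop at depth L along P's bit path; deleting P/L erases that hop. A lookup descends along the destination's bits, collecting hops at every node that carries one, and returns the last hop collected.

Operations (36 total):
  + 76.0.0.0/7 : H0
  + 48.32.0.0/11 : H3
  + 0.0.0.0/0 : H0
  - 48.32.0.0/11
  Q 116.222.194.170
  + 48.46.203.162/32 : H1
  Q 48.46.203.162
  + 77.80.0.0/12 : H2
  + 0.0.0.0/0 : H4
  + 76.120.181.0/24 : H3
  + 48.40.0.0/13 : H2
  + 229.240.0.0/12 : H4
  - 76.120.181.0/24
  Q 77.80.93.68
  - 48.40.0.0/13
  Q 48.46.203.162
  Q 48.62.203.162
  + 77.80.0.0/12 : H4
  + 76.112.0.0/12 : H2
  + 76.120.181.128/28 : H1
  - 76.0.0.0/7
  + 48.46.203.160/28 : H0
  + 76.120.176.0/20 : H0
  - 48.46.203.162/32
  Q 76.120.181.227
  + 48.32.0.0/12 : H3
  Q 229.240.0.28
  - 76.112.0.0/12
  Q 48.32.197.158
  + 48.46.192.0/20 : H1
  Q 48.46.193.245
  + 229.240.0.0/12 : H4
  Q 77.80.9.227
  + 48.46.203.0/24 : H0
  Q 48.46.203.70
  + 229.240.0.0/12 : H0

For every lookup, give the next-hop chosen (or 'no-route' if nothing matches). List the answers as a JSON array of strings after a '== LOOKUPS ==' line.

Trace:
  add 76.0.0.0/7 -> H0 at depth 7
  add 48.32.0.0/11 -> H3 at depth 11
  add 0.0.0.0/0 -> H0 at depth 0
  del 48.32.0.0/11 (clear depth 11)
  ? 116.222.194.170  path d0:H0→d1:-→d2:-  best=H0
  add 48.46.203.162/32 -> H1 at depth 32
  ? 48.46.203.162  path d0:H0→d1:-→d2:-→d3:-→d4:-→d5:-→d6:-→d7:-→d8:-→d9:-→d10:-→d11:-→d12:-→d13:-→d14:-→d15:-→d16:-→d17:-→d18:-→d19:-→d20:-→d21:-→d22:-→d23:-→d24:-→d25:-→d26:-→d27:-→d28:-→d29:-→d30:-→d31:-→d32:H1  best=H1
  add 77.80.0.0/12 -> H2 at depth 12
  add 0.0.0.0/0 -> H4 at depth 0
  add 76.120.181.0/24 -> H3 at depth 24
  add 48.40.0.0/13 -> H2 at depth 13
  add 229.240.0.0/12 -> H4 at depth 12
  del 76.120.181.0/24 (clear depth 24)
  ? 77.80.93.68  path d0:H4→d1:-→d2:-→d3:-→d4:-→d5:-→d6:-→d7:H0→d8:-→d9:-→d10:-→d11:-→d12:H2  best=H2
  del 48.40.0.0/13 (clear depth 13)
  ? 48.46.203.162  path d0:H4→d1:-→d2:-→d3:-→d4:-→d5:-→d6:-→d7:-→d8:-→d9:-→d10:-→d11:-→d12:-→d13:-→d14:-→d15:-→d16:-→d17:-→d18:-→d19:-→d20:-→d21:-→d22:-→d23:-→d24:-→d25:-→d26:-→d27:-→d28:-→d29:-→d30:-→d31:-→d32:H1  best=H1
  ? 48.62.203.162  path d0:H4→d1:-→d2:-→d3:-→d4:-→d5:-→d6:-→d7:-→d8:-→d9:-→d10:-→d11:-  best=H4
  add 77.80.0.0/12 -> H4 at depth 12
  add 76.112.0.0/12 -> H2 at depth 12
  add 76.120.181.128/28 -> H1 at depth 28
  del 76.0.0.0/7 (clear depth 7)
  add 48.46.203.160/28 -> H0 at depth 28
  add 76.120.176.0/20 -> H0 at depth 20
  del 48.46.203.162/32 (clear depth 32)
  ? 76.120.181.227  path d0:H4→d1:-→d2:-→d3:-→d4:-→d5:-→d6:-→d7:-→d8:-→d9:-→d10:-→d11:-→d12:H2→d13:-→d14:-→d15:-→d16:-→d17:-→d18:-→d19:-→d20:H0→d21:-→d22:-→d23:-→d24:-→d25:-  best=H0
  add 48.32.0.0/12 -> H3 at depth 12
  ? 229.240.0.28  path d0:H4→d1:-→d2:-→d3:-→d4:-→d5:-→d6:-→d7:-→d8:-→d9:-→d10:-→d11:-→d12:H4  best=H4
  del 76.112.0.0/12 (clear depth 12)
  ? 48.32.197.158  path d0:H4→d1:-→d2:-→d3:-→d4:-→d5:-→d6:-→d7:-→d8:-→d9:-→d10:-→d11:-→d12:H3  best=H3
  add 48.46.192.0/20 -> H1 at depth 20
  ? 48.46.193.245  path d0:H4→d1:-→d2:-→d3:-→d4:-→d5:-→d6:-→d7:-→d8:-→d9:-→d10:-→d11:-→d12:H3→d13:-→d14:-→d15:-→d16:-→d17:-→d18:-→d19:-→d20:H1  best=H1
  add 229.240.0.0/12 -> H4 at depth 12
  ? 77.80.9.227  path d0:H4→d1:-→d2:-→d3:-→d4:-→d5:-→d6:-→d7:-→d8:-→d9:-→d10:-→d11:-→d12:H4  best=H4
  add 48.46.203.0/24 -> H0 at depth 24
  ? 48.46.203.70  path d0:H4→d1:-→d2:-→d3:-→d4:-→d5:-→d6:-→d7:-→d8:-→d9:-→d10:-→d11:-→d12:H3→d13:-→d14:-→d15:-→d16:-→d17:-→d18:-→d19:-→d20:H1→d21:-→d22:-→d23:-→d24:H0  best=H0
  add 229.240.0.0/12 -> H0 at depth 12

== LOOKUPS ==
["H0","H1","H2","H1","H4","H0","H4","H3","H1","H4","H0"]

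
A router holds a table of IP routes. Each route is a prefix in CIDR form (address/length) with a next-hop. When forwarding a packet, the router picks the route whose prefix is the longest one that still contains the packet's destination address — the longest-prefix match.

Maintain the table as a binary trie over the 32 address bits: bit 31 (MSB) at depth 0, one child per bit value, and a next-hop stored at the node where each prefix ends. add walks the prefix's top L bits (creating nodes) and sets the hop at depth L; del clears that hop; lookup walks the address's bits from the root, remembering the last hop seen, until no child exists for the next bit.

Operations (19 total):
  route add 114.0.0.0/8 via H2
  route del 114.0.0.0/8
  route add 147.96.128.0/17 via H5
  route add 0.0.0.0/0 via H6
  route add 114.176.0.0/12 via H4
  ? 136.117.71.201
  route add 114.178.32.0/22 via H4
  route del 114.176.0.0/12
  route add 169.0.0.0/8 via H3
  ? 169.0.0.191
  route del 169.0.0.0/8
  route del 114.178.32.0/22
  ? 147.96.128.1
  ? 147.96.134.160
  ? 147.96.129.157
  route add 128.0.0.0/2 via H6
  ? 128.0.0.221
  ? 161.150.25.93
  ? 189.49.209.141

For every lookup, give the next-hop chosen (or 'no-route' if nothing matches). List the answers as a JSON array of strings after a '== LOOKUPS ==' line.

Process each operation:
  + 114.0.0.0/8 (H2) depth=8
  - 114.0.0.0/8 clear@8
  + 147.96.128.0/17 (H5) depth=17
  + 0.0.0.0/0 (H6) depth=0
  + 114.176.0.0/12 (H4) depth=12
  Q 136.117.71.201: descend 100 ; hops seen [H6] ; pick H6
  + 114.178.32.0/22 (H4) depth=22
  - 114.176.0.0/12 clear@12
  + 169.0.0.0/8 (H3) depth=8
  Q 169.0.0.191: descend 10101001 ; hops seen [H6,H3] ; pick H3
  - 169.0.0.0/8 clear@8
  - 114.178.32.0/22 clear@22
  Q 147.96.128.1: descend 10010011011000001 ; hops seen [H6,H5] ; pick H5
  Q 147.96.134.160: descend 10010011011000001 ; hops seen [H6,H5] ; pick H5
  Q 147.96.129.157: descend 10010011011000001 ; hops seen [H6,H5] ; pick H5
  + 128.0.0.0/2 (H6) depth=2
  Q 128.0.0.221: descend 100 ; hops seen [H6,H6] ; pick H6
  Q 161.150.25.93: descend 1010 ; hops seen [H6,H6] ; pick H6
  Q 189.49.209.141: descend 101 ; hops seen [H6,H6] ; pick H6

== LOOKUPS ==
["H6","H3","H5","H5","H5","H6","H6","H6"]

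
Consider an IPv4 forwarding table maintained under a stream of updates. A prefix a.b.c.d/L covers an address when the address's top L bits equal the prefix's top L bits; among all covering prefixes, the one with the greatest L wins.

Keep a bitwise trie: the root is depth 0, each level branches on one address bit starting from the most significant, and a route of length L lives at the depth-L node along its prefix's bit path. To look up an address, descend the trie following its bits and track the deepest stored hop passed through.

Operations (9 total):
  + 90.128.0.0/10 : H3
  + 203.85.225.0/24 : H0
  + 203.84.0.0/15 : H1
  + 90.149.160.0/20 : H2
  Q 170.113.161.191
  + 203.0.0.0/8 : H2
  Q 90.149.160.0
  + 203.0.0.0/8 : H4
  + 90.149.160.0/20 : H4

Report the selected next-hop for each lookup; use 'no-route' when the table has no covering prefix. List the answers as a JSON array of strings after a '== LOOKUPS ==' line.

Process each operation:
  + 90.128.0.0/10 (H3) depth=10
  + 203.85.225.0/24 (H0) depth=24
  + 203.84.0.0/15 (H1) depth=15
  + 90.149.160.0/20 (H2) depth=20
  ? 170.113.161.191  path d0:-→d1:-  best=no-route
  + 203.0.0.0/8 (H2) depth=8
  ? 90.149.160.0  path d0:-→d1:-→d2:-→d3:-→d4:-→d5:-→d6:-→d7:-→d8:-→d9:-→d10:H3→d11:-→d12:-→d13:-→d14:-→d15:-→d16:-→d17:-→d18:-→d19:-→d20:H2  best=H2
  + 203.0.0.0/8 (H4) depth=8
  + 90.149.160.0/20 (H4) depth=20

== LOOKUPS ==
["no-route","H2"]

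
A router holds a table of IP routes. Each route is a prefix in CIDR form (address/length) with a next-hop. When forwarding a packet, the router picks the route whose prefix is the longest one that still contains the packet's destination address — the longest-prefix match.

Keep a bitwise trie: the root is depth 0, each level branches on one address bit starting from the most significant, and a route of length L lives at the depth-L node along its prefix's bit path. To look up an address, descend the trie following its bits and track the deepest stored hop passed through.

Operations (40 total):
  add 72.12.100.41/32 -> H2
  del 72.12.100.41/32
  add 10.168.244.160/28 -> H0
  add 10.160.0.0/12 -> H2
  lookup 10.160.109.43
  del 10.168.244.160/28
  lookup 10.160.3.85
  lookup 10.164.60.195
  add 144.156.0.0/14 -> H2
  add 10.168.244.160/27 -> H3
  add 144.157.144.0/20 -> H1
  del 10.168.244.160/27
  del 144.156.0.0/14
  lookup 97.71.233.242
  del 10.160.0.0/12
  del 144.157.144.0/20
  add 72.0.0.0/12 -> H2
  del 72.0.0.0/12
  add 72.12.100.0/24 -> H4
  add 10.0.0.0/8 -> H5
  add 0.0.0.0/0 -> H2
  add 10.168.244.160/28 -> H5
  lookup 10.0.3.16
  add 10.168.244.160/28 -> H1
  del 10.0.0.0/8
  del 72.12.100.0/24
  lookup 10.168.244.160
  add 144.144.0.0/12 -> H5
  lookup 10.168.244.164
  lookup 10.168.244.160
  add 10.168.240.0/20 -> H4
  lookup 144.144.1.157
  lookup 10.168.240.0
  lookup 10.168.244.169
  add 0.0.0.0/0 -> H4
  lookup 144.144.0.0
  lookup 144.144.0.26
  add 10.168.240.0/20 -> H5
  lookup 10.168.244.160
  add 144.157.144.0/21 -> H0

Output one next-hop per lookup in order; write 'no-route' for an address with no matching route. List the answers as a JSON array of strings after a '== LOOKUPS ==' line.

Process each operation:
  + 72.12.100.41/32 (H2) depth=32
  del 72.12.100.41/32 (clear depth 32)
  + 10.168.244.160/28 (H0) depth=28
  + 10.160.0.0/12 (H2) depth=12
  ? 10.160.109.43  path d0:-→d1:-→d2:-→d3:-→d4:-→d5:-→d6:-→d7:-→d8:-→d9:-→d10:-→d11:-→d12:H2  best=H2
  del 10.168.244.160/28 (clear depth 28)
  ? 10.160.3.85  path d0:-→d1:-→d2:-→d3:-→d4:-→d5:-→d6:-→d7:-→d8:-→d9:-→d10:-→d11:-→d12:H2  best=H2
  ? 10.164.60.195  path d0:-→d1:-→d2:-→d3:-→d4:-→d5:-→d6:-→d7:-→d8:-→d9:-→d10:-→d11:-→d12:H2  best=H2
  + 144.156.0.0/14 (H2) depth=14
  + 10.168.244.160/27 (H3) depth=27
  + 144.157.144.0/20 (H1) depth=20
  del 10.168.244.160/27 (clear depth 27)
  del 144.156.0.0/14 (clear depth 14)
  ? 97.71.233.242  path d0:-→d1:-→d2:-  best=no-route
  del 10.160.0.0/12 (clear depth 12)
  del 144.157.144.0/20 (clear depth 20)
  + 72.0.0.0/12 (H2) depth=12
  del 72.0.0.0/12 (clear depth 12)
  + 72.12.100.0/24 (H4) depth=24
  + 10.0.0.0/8 (H5) depth=8
  + 0.0.0.0/0 (H2) depth=0
  + 10.168.244.160/28 (H5) depth=28
  ? 10.0.3.16  path d0:H2→d1:-→d2:-→d3:-→d4:-→d5:-→d6:-→d7:-→d8:H5  best=H5
  + 10.168.244.160/28 (H1) depth=28
  del 10.0.0.0/8 (clear depth 8)
  del 72.12.100.0/24 (clear depth 24)
  ? 10.168.244.160  path d0:H2→d1:-→d2:-→d3:-→d4:-→d5:-→d6:-→d7:-→d8:-→d9:-→d10:-→d11:-→d12:-→d13:-→d14:-→d15:-→d16:-→d17:-→d18:-→d19:-→d20:-→d21:-→d22:-→d23:-→d24:-→d25:-→d26:-→d27:-→d28:H1  best=H1
  + 144.144.0.0/12 (H5) depth=12
  ? 10.168.244.164  path d0:H2→d1:-→d2:-→d3:-→d4:-→d5:-→d6:-→d7:-→d8:-→d9:-→d10:-→d11:-→d12:-→d13:-→d14:-→d15:-→d16:-→d17:-→d18:-→d19:-→d20:-→d21:-→d22:-→d23:-→d24:-→d25:-→d26:-→d27:-→d28:H1  best=H1
  ? 10.168.244.160  path d0:H2→d1:-→d2:-→d3:-→d4:-→d5:-→d6:-→d7:-→d8:-→d9:-→d10:-→d11:-→d12:-→d13:-→d14:-→d15:-→d16:-→d17:-→d18:-→d19:-→d20:-→d21:-→d22:-→d23:-→d24:-→d25:-→d26:-→d27:-→d28:H1  best=H1
  + 10.168.240.0/20 (H4) depth=20
  ? 144.144.1.157  path d0:H2→d1:-→d2:-→d3:-→d4:-→d5:-→d6:-→d7:-→d8:-→d9:-→d10:-→d11:-→d12:H5  best=H5
  ? 10.168.240.0  path d0:H2→d1:-→d2:-→d3:-→d4:-→d5:-→d6:-→d7:-→d8:-→d9:-→d10:-→d11:-→d12:-→d13:-→d14:-→d15:-→d16:-→d17:-→d18:-→d19:-→d20:H4→d21:-  best=H4
  ? 10.168.244.169  path d0:H2→d1:-→d2:-→d3:-→d4:-→d5:-→d6:-→d7:-→d8:-→d9:-→d10:-→d11:-→d12:-→d13:-→d14:-→d15:-→d16:-→d17:-→d18:-→d19:-→d20:H4→d21:-→d22:-→d23:-→d24:-→d25:-→d26:-→d27:-→d28:H1  best=H1
  + 0.0.0.0/0 (H4) depth=0
  ? 144.144.0.0  path d0:H4→d1:-→d2:-→d3:-→d4:-→d5:-→d6:-→d7:-→d8:-→d9:-→d10:-→d11:-→d12:H5  best=H5
  ? 144.144.0.26  path d0:H4→d1:-→d2:-→d3:-→d4:-→d5:-→d6:-→d7:-→d8:-→d9:-→d10:-→d11:-→d12:H5  best=H5
  + 10.168.240.0/20 (H5) depth=20
  ? 10.168.244.160  path d0:H4→d1:-→d2:-→d3:-→d4:-→d5:-→d6:-→d7:-→d8:-→d9:-→d10:-→d11:-→d12:-→d13:-→d14:-→d15:-→d16:-→d17:-→d18:-→d19:-→d20:H5→d21:-→d22:-→d23:-→d24:-→d25:-→d26:-→d27:-→d28:H1  best=H1
  + 144.157.144.0/21 (H0) depth=21

== LOOKUPS ==
["H2","H2","H2","no-route","H5","H1","H1","H1","H5","H4","H1","H5","H5","H1"]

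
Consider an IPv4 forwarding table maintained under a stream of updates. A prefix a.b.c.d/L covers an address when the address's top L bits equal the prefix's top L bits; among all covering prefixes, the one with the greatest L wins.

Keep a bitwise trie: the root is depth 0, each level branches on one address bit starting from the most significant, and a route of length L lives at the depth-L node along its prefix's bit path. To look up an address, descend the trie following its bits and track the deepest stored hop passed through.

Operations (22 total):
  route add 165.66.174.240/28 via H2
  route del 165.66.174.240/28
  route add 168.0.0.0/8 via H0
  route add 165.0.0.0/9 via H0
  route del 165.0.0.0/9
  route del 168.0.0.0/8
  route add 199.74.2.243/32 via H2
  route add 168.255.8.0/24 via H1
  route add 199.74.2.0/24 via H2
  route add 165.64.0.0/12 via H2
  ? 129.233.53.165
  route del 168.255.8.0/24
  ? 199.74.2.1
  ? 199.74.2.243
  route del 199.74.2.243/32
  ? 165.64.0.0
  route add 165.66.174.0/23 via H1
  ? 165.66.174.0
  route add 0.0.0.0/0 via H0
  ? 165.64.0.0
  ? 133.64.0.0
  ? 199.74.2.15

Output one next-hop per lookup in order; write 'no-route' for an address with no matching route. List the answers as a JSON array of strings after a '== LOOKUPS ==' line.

Apply in order:
  add 165.66.174.240/28 -> H2 at depth 28
  del 165.66.174.240/28 (clear depth 28)
  add 168.0.0.0/8 -> H0 at depth 8
  add 165.0.0.0/9 -> H0 at depth 9
  del 165.0.0.0/9 (clear depth 9)
  del 168.0.0.0/8 (clear depth 8)
  add 199.74.2.243/32 -> H2 at depth 32
  add 168.255.8.0/24 -> H1 at depth 24
  add 199.74.2.0/24 -> H2 at depth 24
  add 165.64.0.0/12 -> H2 at depth 12
  lookup 129.233.53.165: bits 10 walk d0:-→d1:-→d2:- -> no-route
  del 168.255.8.0/24 (clear depth 24)
  lookup 199.74.2.1: bits 110001110100101000000010 walk d0:-→d1:-→d2:-→d3:-→d4:-→d5:-→d6:-→d7:-→d8:-→d9:-→d10:-→d11:-→d12:-→d13:-→d14:-→d15:-→d16:-→d17:-→d18:-→d19:-→d20:-→d21:-→d22:-→d23:-→d24:H2 -> H2
  lookup 199.74.2.243: bits 11000111010010100000001011110011 walk d0:-→d1:-→d2:-→d3:-→d4:-→d5:-→d6:-→d7:-→d8:-→d9:-→d10:-→d11:-→d12:-→d13:-→d14:-→d15:-→d16:-→d17:-→d18:-→d19:-→d20:-→d21:-→d22:-→d23:-→d24:H2→d25:-→d26:-→d27:-→d28:-→d29:-→d30:-→d31:-→d32:H2 -> H2
  del 199.74.2.243/32 (clear depth 32)
  lookup 165.64.0.0: bits 10100101010000 walk d0:-→d1:-→d2:-→d3:-→d4:-→d5:-→d6:-→d7:-→d8:-→d9:-→d10:-→d11:-→d12:H2→d13:-→d14:- -> H2
  add 165.66.174.0/23 -> H1 at depth 23
  lookup 165.66.174.0: bits 101001010100001010101110 walk d0:-→d1:-→d2:-→d3:-→d4:-→d5:-→d6:-→d7:-→d8:-→d9:-→d10:-→d11:-→d12:H2→d13:-→d14:-→d15:-→d16:-→d17:-→d18:-→d19:-→d20:-→d21:-→d22:-→d23:H1→d24:- -> H1
  add 0.0.0.0/0 -> H0 at depth 0
  lookup 165.64.0.0: bits 10100101010000 walk d0:H0→d1:-→d2:-→d3:-→d4:-→d5:-→d6:-→d7:-→d8:-→d9:-→d10:-→d11:-→d12:H2→d13:-→d14:- -> H2
  lookup 133.64.0.0: bits 10 walk d0:H0→d1:-→d2:- -> H0
  lookup 199.74.2.15: bits 110001110100101000000010 walk d0:H0→d1:-→d2:-→d3:-→d4:-→d5:-→d6:-→d7:-→d8:-→d9:-→d10:-→d11:-→d12:-→d13:-→d14:-→d15:-→d16:-→d17:-→d18:-→d19:-→d20:-→d21:-→d22:-→d23:-→d24:H2 -> H2

== LOOKUPS ==
["no-route","H2","H2","H2","H1","H2","H0","H2"]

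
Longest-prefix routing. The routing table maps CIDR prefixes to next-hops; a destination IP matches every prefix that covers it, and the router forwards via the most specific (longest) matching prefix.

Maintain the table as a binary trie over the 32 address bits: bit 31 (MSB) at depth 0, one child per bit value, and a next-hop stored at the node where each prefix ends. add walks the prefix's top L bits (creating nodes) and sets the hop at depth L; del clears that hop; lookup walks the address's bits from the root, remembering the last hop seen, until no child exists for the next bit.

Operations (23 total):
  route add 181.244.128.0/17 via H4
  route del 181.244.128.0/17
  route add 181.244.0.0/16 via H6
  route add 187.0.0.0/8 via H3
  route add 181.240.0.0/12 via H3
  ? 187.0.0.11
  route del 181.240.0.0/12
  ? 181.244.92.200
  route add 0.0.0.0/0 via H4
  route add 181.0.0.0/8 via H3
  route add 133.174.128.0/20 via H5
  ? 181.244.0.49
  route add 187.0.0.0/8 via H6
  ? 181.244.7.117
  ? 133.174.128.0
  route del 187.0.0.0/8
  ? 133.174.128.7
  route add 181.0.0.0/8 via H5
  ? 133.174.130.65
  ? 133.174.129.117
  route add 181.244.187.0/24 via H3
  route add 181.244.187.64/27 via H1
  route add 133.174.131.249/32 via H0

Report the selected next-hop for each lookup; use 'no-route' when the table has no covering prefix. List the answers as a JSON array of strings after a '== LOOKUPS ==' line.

Process each operation:
  add 181.244.128.0/17 -> H4 at depth 17
  - 181.244.128.0/17 clear@17
  add 181.244.0.0/16 -> H6 at depth 16
  add 187.0.0.0/8 -> H3 at depth 8
  add 181.240.0.0/12 -> H3 at depth 12
  Q 187.0.0.11: descend 10111011 ; hops seen [H3] ; pick H3
  - 181.240.0.0/12 clear@12
  Q 181.244.92.200: descend 1011010111110100 ; hops seen [H6] ; pick H6
  add 0.0.0.0/0 -> H4 at depth 0
  add 181.0.0.0/8 -> H3 at depth 8
  add 133.174.128.0/20 -> H5 at depth 20
  Q 181.244.0.49: descend 1011010111110100 ; hops seen [H4,H3,H6] ; pick H6
  add 187.0.0.0/8 -> H6 at depth 8
  Q 181.244.7.117: descend 1011010111110100 ; hops seen [H4,H3,H6] ; pick H6
  Q 133.174.128.0: descend 10000101101011101000 ; hops seen [H4,H5] ; pick H5
  - 187.0.0.0/8 clear@8
  Q 133.174.128.7: descend 10000101101011101000 ; hops seen [H4,H5] ; pick H5
  add 181.0.0.0/8 -> H5 at depth 8
  Q 133.174.130.65: descend 10000101101011101000 ; hops seen [H4,H5] ; pick H5
  Q 133.174.129.117: descend 10000101101011101000 ; hops seen [H4,H5] ; pick H5
  add 181.244.187.0/24 -> H3 at depth 24
  add 181.244.187.64/27 -> H1 at depth 27
  add 133.174.131.249/32 -> H0 at depth 32

== LOOKUPS ==
["H3","H6","H6","H6","H5","H5","H5","H5"]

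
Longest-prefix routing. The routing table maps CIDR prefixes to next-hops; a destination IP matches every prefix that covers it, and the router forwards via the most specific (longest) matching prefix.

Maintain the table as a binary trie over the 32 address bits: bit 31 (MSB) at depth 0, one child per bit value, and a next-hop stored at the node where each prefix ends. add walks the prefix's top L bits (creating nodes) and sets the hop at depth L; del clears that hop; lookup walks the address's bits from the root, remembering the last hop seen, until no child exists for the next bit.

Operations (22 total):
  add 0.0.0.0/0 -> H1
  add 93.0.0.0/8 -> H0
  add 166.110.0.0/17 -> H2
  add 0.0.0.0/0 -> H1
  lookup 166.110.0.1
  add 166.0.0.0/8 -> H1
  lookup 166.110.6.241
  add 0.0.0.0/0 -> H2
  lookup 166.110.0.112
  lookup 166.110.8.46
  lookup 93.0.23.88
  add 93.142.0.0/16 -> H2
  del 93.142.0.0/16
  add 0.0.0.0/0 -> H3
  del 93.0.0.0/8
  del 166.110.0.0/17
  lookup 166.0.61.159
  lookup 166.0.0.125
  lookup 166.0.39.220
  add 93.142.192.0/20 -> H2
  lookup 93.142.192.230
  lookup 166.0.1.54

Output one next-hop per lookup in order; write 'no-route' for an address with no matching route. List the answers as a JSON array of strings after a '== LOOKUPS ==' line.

Trace:
  add 0.0.0.0/0 -> H1 at depth 0
  add 93.0.0.0/8 -> H0 at depth 8
  add 166.110.0.0/17 -> H2 at depth 17
  add 0.0.0.0/0 -> H1 at depth 0
  Q 166.110.0.1: descend 10100110011011100 ; hops seen [H1,H2] ; pick H2
  add 166.0.0.0/8 -> H1 at depth 8
  Q 166.110.6.241: descend 10100110011011100 ; hops seen [H1,H1,H2] ; pick H2
  add 0.0.0.0/0 -> H2 at depth 0
  Q 166.110.0.112: descend 10100110011011100 ; hops seen [H2,H1,H2] ; pick H2
  Q 166.110.8.46: descend 10100110011011100 ; hops seen [H2,H1,H2] ; pick H2
  Q 93.0.23.88: descend 01011101 ; hops seen [H2,H0] ; pick H0
  add 93.142.0.0/16 -> H2 at depth 16
  - 93.142.0.0/16 clear@16
  add 0.0.0.0/0 -> H3 at depth 0
  - 93.0.0.0/8 clear@8
  - 166.110.0.0/17 clear@17
  Q 166.0.61.159: descend 101001100 ; hops seen [H3,H1] ; pick H1
  Q 166.0.0.125: descend 101001100 ; hops seen [H3,H1] ; pick H1
  Q 166.0.39.220: descend 101001100 ; hops seen [H3,H1] ; pick H1
  add 93.142.192.0/20 -> H2 at depth 20
  Q 93.142.192.230: descend 01011101100011101100 ; hops seen [H3,H2] ; pick H2
  Q 166.0.1.54: descend 101001100 ; hops seen [H3,H1] ; pick H1

== LOOKUPS ==
["H2","H2","H2","H2","H0","H1","H1","H1","H2","H1"]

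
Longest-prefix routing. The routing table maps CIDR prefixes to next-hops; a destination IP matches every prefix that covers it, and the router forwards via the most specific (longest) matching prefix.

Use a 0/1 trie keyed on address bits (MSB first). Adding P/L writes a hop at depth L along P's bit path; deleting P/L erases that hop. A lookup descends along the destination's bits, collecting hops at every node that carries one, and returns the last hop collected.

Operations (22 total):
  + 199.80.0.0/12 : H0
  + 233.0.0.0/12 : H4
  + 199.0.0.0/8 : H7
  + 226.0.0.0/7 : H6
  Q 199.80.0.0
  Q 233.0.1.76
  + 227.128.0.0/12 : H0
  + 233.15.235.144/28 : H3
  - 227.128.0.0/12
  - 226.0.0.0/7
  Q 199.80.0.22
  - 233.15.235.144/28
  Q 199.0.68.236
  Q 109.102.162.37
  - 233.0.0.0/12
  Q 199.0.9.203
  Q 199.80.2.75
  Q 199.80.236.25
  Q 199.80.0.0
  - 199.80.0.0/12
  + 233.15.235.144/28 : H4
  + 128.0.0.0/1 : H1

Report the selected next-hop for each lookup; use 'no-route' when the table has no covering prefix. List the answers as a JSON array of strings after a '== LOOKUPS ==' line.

Apply in order:
  add 199.80.0.0/12 -> H0 at depth 12
  add 233.0.0.0/12 -> H4 at depth 12
  add 199.0.0.0/8 -> H7 at depth 8
  add 226.0.0.0/7 -> H6 at depth 7
  ? 199.80.0.0  path d0:-→d1:-→d2:-→d3:-→d4:-→d5:-→d6:-→d7:-→d8:H7→d9:-→d10:-→d11:-→d12:H0  best=H0
  ? 233.0.1.76  path d0:-→d1:-→d2:-→d3:-→d4:-→d5:-→d6:-→d7:-→d8:-→d9:-→d10:-→d11:-→d12:H4  best=H4
  add 227.128.0.0/12 -> H0 at depth 12
  add 233.15.235.144/28 -> H3 at depth 28
  - 227.128.0.0/12 clear@12
  - 226.0.0.0/7 clear@7
  ? 199.80.0.22  path d0:-→d1:-→d2:-→d3:-→d4:-→d5:-→d6:-→d7:-→d8:H7→d9:-→d10:-→d11:-→d12:H0  best=H0
  - 233.15.235.144/28 clear@28
  ? 199.0.68.236  path d0:-→d1:-→d2:-→d3:-→d4:-→d5:-→d6:-→d7:-→d8:H7→d9:-  best=H7
  ? 109.102.162.37  path d0:-  best=no-route
  - 233.0.0.0/12 clear@12
  ? 199.0.9.203  path d0:-→d1:-→d2:-→d3:-→d4:-→d5:-→d6:-→d7:-→d8:H7→d9:-  best=H7
  ? 199.80.2.75  path d0:-→d1:-→d2:-→d3:-→d4:-→d5:-→d6:-→d7:-→d8:H7→d9:-→d10:-→d11:-→d12:H0  best=H0
  ? 199.80.236.25  path d0:-→d1:-→d2:-→d3:-→d4:-→d5:-→d6:-→d7:-→d8:H7→d9:-→d10:-→d11:-→d12:H0  best=H0
  ? 199.80.0.0  path d0:-→d1:-→d2:-→d3:-→d4:-→d5:-→d6:-→d7:-→d8:H7→d9:-→d10:-→d11:-→d12:H0  best=H0
  - 199.80.0.0/12 clear@12
  add 233.15.235.144/28 -> H4 at depth 28
  add 128.0.0.0/1 -> H1 at depth 1

== LOOKUPS ==
["H0","H4","H0","H7","no-route","H7","H0","H0","H0"]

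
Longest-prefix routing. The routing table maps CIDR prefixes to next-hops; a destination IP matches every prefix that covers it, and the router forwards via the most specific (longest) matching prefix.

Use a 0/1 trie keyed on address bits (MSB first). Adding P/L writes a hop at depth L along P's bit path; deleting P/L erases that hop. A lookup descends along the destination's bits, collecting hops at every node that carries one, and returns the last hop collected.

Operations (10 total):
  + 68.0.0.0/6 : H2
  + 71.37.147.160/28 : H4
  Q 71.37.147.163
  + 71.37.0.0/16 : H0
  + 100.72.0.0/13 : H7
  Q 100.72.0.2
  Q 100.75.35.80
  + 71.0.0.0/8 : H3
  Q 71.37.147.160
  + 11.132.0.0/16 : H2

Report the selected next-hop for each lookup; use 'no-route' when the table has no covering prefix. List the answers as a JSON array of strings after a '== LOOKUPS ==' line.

Trace:
  + 68.0.0.0/6 (H2) depth=6
  + 71.37.147.160/28 (H4) depth=28
  ? 71.37.147.163  path d0:-→d1:-→d2:-→d3:-→d4:-→d5:-→d6:H2→d7:-→d8:-→d9:-→d10:-→d11:-→d12:-→d13:-→d14:-→d15:-→d16:-→d17:-→d18:-→d19:-→d20:-→d21:-→d22:-→d23:-→d24:-→d25:-→d26:-→d27:-→d28:H4  best=H4
  + 71.37.0.0/16 (H0) depth=16
  + 100.72.0.0/13 (H7) depth=13
  ? 100.72.0.2  path d0:-→d1:-→d2:-→d3:-→d4:-→d5:-→d6:-→d7:-→d8:-→d9:-→d10:-→d11:-→d12:-→d13:H7  best=H7
  ? 100.75.35.80  path d0:-→d1:-→d2:-→d3:-→d4:-→d5:-→d6:-→d7:-→d8:-→d9:-→d10:-→d11:-→d12:-→d13:H7  best=H7
  + 71.0.0.0/8 (H3) depth=8
  ? 71.37.147.160  path d0:-→d1:-→d2:-→d3:-→d4:-→d5:-→d6:H2→d7:-→d8:H3→d9:-→d10:-→d11:-→d12:-→d13:-→d14:-→d15:-→d16:H0→d17:-→d18:-→d19:-→d20:-→d21:-→d22:-→d23:-→d24:-→d25:-→d26:-→d27:-→d28:H4  best=H4
  + 11.132.0.0/16 (H2) depth=16

== LOOKUPS ==
["H4","H7","H7","H4"]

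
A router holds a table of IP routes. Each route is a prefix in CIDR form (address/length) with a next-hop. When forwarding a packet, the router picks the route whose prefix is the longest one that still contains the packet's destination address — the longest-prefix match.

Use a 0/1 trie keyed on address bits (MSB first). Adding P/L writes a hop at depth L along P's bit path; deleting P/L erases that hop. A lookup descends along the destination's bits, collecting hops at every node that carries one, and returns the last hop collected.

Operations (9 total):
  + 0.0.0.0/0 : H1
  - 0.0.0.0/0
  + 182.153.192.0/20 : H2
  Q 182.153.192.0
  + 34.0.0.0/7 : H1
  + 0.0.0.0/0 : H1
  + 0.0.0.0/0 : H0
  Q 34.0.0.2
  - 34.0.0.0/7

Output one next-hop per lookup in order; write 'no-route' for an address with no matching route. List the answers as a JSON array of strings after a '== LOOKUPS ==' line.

Trace:
  add 0.0.0.0/0 -> H1 at depth 0
  - 0.0.0.0/0 clear@0
  add 182.153.192.0/20 -> H2 at depth 20
  Q 182.153.192.0: descend 10110110100110011100 ; hops seen [H2] ; pick H2
  add 34.0.0.0/7 -> H1 at depth 7
  add 0.0.0.0/0 -> H1 at depth 0
  add 0.0.0.0/0 -> H0 at depth 0
  Q 34.0.0.2: descend 0010001 ; hops seen [H0,H1] ; pick H1
  - 34.0.0.0/7 clear@7

== LOOKUPS ==
["H2","H1"]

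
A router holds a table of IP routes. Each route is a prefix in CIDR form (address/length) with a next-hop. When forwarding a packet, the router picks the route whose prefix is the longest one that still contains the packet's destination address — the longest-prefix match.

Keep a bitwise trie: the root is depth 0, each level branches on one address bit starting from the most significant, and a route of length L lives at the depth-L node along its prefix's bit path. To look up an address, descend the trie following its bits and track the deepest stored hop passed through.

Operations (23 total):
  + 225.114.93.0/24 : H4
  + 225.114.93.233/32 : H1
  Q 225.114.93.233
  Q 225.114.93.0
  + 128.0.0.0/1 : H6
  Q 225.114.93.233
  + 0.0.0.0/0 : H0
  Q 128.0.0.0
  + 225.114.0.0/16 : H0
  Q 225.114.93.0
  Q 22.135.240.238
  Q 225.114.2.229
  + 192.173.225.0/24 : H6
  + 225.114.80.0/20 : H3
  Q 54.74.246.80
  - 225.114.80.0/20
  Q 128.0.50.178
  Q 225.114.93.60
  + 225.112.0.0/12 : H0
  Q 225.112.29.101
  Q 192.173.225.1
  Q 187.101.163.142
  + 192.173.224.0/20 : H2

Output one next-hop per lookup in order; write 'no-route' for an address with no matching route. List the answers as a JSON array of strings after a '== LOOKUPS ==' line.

Trace:
  + 225.114.93.0/24 (H4) depth=24
  + 225.114.93.233/32 (H1) depth=32
  ? 225.114.93.233  path d0:-→d1:-→d2:-→d3:-→d4:-→d5:-→d6:-→d7:-→d8:-→d9:-→d10:-→d11:-→d12:-→d13:-→d14:-→d15:-→d16:-→d17:-→d18:-→d19:-→d20:-→d21:-→d22:-→d23:-→d24:H4→d25:-→d26:-→d27:-→d28:-→d29:-→d30:-→d31:-→d32:H1  best=H1
  ? 225.114.93.0  path d0:-→d1:-→d2:-→d3:-→d4:-→d5:-→d6:-→d7:-→d8:-→d9:-→d10:-→d11:-→d12:-→d13:-→d14:-→d15:-→d16:-→d17:-→d18:-→d19:-→d20:-→d21:-→d22:-→d23:-→d24:H4  best=H4
  + 128.0.0.0/1 (H6) depth=1
  ? 225.114.93.233  path d0:-→d1:H6→d2:-→d3:-→d4:-→d5:-→d6:-→d7:-→d8:-→d9:-→d10:-→d11:-→d12:-→d13:-→d14:-→d15:-→d16:-→d17:-→d18:-→d19:-→d20:-→d21:-→d22:-→d23:-→d24:H4→d25:-→d26:-→d27:-→d28:-→d29:-→d30:-→d31:-→d32:H1  best=H1
  + 0.0.0.0/0 (H0) depth=0
  ? 128.0.0.0  path d0:H0→d1:H6  best=H6
  + 225.114.0.0/16 (H0) depth=16
  ? 225.114.93.0  path d0:H0→d1:H6→d2:-→d3:-→d4:-→d5:-→d6:-→d7:-→d8:-→d9:-→d10:-→d11:-→d12:-→d13:-→d14:-→d15:-→d16:H0→d17:-→d18:-→d19:-→d20:-→d21:-→d22:-→d23:-→d24:H4  best=H4
  ? 22.135.240.238  path d0:H0  best=H0
  ? 225.114.2.229  path d0:H0→d1:H6→d2:-→d3:-→d4:-→d5:-→d6:-→d7:-→d8:-→d9:-→d10:-→d11:-→d12:-→d13:-→d14:-→d15:-→d16:H0→d17:-  best=H0
  + 192.173.225.0/24 (H6) depth=24
  + 225.114.80.0/20 (H3) depth=20
  ? 54.74.246.80  path d0:H0  best=H0
  del 225.114.80.0/20 (clear depth 20)
  ? 128.0.50.178  path d0:H0→d1:H6  best=H6
  ? 225.114.93.60  path d0:H0→d1:H6→d2:-→d3:-→d4:-→d5:-→d6:-→d7:-→d8:-→d9:-→d10:-→d11:-→d12:-→d13:-→d14:-→d15:-→d16:H0→d17:-→d18:-→d19:-→d20:-→d21:-→d22:-→d23:-→d24:H4  best=H4
  + 225.112.0.0/12 (H0) depth=12
  ? 225.112.29.101  path d0:H0→d1:H6→d2:-→d3:-→d4:-→d5:-→d6:-→d7:-→d8:-→d9:-→d10:-→d11:-→d12:H0→d13:-→d14:-  best=H0
  ? 192.173.225.1  path d0:H0→d1:H6→d2:-→d3:-→d4:-→d5:-→d6:-→d7:-→d8:-→d9:-→d10:-→d11:-→d12:-→d13:-→d14:-→d15:-→d16:-→d17:-→d18:-→d19:-→d20:-→d21:-→d22:-→d23:-→d24:H6  best=H6
  ? 187.101.163.142  path d0:H0→d1:H6  best=H6
  + 192.173.224.0/20 (H2) depth=20

== LOOKUPS ==
["H1","H4","H1","H6","H4","H0","H0","H0","H6","H4","H0","H6","H6"]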